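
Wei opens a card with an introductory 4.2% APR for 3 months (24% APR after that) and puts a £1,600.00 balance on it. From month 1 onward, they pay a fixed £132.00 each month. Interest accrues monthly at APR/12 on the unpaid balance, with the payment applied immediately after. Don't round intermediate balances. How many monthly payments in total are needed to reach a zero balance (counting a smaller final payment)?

14 months

Promo months 1–3 at r₀ = 4.2%/12 = 0.0035; months 4+ at r₁ = 24%/12 = 0.02.
After month 3: iterate B ← B·(1+r₀) − £132.00 for 3 months → £1,219.47.
Then at r₁ with £132.00/mo: n₂ = −ln(1 − r₁·B/P)/ln(1+r₁) ≈ 10.32 → 11 more payments.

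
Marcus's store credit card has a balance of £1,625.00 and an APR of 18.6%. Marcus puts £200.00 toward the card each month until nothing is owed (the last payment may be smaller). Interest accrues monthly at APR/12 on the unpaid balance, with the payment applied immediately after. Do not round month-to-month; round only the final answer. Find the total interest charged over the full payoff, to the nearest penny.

£125.53

Monthly rate r = 18.6%/12 = 1.55% = 0.0155.
Payoff takes n = ⌈−ln(1 − rB₀/P)/ln(1+r)⌉ = ⌈8.751⌉ = 9 payments; the last is £150.53.
Total paid = 8·£200.00 + £150.53 = £1,750.53.
Total interest = total paid − principal = £1,750.53 − £1,625.00 = £125.53.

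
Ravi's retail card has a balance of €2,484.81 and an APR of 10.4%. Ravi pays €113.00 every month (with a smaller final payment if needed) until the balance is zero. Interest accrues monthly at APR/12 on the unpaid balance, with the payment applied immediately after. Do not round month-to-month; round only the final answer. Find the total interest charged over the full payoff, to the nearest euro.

€284

Monthly rate r = 10.4%/12 = 0.866667% = 0.00866667.
Payoff takes n = ⌈−ln(1 − rB₀/P)/ln(1+r)⌉ = ⌈24.502⌉ = 25 payments; the last is €56.79.
Total paid = 24·€113.00 + €56.79 = €2,768.79.
Total interest = total paid − principal = €2,768.79 − €2,484.81 = €283.98.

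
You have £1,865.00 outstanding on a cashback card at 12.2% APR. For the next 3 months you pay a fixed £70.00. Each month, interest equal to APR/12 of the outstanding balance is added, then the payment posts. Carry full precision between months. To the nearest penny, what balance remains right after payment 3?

£1,710.32

Monthly rate r = 12.2%/12 = 1.01667% = 0.0101667.
Each month: B ← B·(1+r) − £70.00.
Month 1: interest £18.96; balance after payment £1,813.96.
Month 2: interest £18.44; balance after payment £1,762.40.
Month 3: interest £17.92; balance after payment £1,710.32.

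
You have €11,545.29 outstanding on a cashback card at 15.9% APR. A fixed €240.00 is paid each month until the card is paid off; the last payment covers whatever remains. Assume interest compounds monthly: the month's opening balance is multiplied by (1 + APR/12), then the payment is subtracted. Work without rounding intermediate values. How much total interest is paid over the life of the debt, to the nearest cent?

Monthly rate r = 15.9%/12 = 1.325% = 0.01325.
Payoff takes n = ⌈−ln(1 − rB₀/P)/ln(1+r)⌉ = ⌈77.068⌉ = 78 payments; the last is €16.41.
Total paid = 77·€240.00 + €16.41 = €18,496.41.
Total interest = total paid − principal = €18,496.41 − €11,545.29 = €6,951.12.

€6,951.12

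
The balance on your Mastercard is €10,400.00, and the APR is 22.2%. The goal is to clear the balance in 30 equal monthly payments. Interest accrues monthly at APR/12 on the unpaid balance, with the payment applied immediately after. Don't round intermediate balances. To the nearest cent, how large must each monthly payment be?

Monthly rate r = 22.2%/12 = 1.85% = 0.0185.
Level-payment amortization: P = B₀·r / (1 − (1+r)^(−n)) = 10400.00·0.0185 / (1 − 1.0185^(−30)).
Denominator 1 − (1+r)^(−30) = 0.423009052.
P = 192.4 / 0.423009052 ≈ 454.84.

€454.84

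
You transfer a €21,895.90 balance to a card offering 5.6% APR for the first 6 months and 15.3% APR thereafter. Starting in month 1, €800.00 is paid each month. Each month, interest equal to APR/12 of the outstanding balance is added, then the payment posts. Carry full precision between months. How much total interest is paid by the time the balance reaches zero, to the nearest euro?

Promo months 1–6 at r₀ = 5.6%/12 = 0.00466667; months 7+ at r₁ = 15.3%/12 = 0.01275.
After month 6: iterate B ← B·(1+r₀) − €800.00 for 6 months → €17,659.83.
Then at r₁ with €800.00/mo: n₂ = −ln(1 − r₁·B/P)/ln(1+r₁) ≈ 26.09 → 27 more payments.
Total paid = 32·€800.00 + €71.16 = €25,671.16; interest = €25,671.16 − €21,895.90 = €3,775.26.

€3,775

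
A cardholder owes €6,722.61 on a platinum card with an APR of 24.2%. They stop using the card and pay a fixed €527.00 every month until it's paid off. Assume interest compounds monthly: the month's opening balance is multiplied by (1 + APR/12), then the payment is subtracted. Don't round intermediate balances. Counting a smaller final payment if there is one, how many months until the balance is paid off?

Monthly rate r = 24.2%/12 = 2.01667% = 0.0201667.
Recurrence: B ← B·(1+r) − €527.00.
Month 1: interest €135.57; balance after payment €6,331.18.
Month 2: interest €127.68; balance after payment €5,931.86.
Closed form: n = −ln(1 − rB₀/P)/ln(1+r) = −ln(0.74275)/ln(1.02017) ≈ 14.895, so the balance reaches zero during payment 15.

15 months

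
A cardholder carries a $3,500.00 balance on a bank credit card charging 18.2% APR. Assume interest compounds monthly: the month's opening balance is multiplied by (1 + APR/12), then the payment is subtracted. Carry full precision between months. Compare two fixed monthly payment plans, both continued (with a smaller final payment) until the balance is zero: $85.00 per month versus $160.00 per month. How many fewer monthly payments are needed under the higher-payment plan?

Monthly rate r = 18.2%/12 = 1.51667% = 0.0151667.
At $85.00/mo: n = ⌈−ln(1 − rB₀/P)/ln(1+r)⌉ = 66 payments (last $6.20); total interest = total paid − $3,500.00 = $2,031.20.
At $160.00/mo: 27 payments (last $125.11); total interest $785.11.
Payments saved = 66 − 27 = 39.

39 fewer payments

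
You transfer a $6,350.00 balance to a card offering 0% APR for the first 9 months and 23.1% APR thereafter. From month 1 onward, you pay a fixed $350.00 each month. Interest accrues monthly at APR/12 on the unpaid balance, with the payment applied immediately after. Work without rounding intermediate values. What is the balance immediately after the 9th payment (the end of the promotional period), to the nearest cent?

$3,200.00

Promo months 1–9 at r₀ = 0%/12 = 0; months 10+ at r₁ = 23.1%/12 = 0.01925.
After month 9 (no interest yet): B = $6,350.00 − 9·$350.00 = $3,200.00.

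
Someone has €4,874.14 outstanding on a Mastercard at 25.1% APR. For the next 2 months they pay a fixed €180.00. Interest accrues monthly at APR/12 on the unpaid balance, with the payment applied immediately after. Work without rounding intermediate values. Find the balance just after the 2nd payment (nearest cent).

Monthly rate r = 25.1%/12 = 2.09167% = 0.0209167.
Each month: B ← B·(1+r) − €180.00.
Month 1: interest €101.95; balance after payment €4,796.09.
Month 2: interest €100.32; balance after payment €4,716.41.

€4,716.41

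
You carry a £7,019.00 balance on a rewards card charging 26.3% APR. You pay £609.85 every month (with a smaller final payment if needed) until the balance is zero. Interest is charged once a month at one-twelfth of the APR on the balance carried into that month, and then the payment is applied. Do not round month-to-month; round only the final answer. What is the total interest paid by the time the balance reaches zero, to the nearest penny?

£1,159.42

Monthly rate r = 26.3%/12 = 2.19167% = 0.0219167.
Payoff takes n = ⌈−ln(1 − rB₀/P)/ln(1+r)⌉ = ⌈13.408⌉ = 14 payments; the last is £250.37.
Total paid = 13·£609.85 + £250.37 = £8,178.42.
Total interest = total paid − principal = £8,178.42 − £7,019.00 = £1,159.42.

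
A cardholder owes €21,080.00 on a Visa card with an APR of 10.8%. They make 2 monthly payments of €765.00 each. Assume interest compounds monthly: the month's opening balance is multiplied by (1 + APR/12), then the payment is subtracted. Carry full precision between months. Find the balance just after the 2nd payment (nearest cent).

Monthly rate r = 10.8%/12 = 0.9% = 0.009.
Each month: B ← B·(1+r) − €765.00.
Month 1: interest €189.72; balance after payment €20,504.72.
Month 2: interest €184.54; balance after payment €19,924.26.

€19,924.26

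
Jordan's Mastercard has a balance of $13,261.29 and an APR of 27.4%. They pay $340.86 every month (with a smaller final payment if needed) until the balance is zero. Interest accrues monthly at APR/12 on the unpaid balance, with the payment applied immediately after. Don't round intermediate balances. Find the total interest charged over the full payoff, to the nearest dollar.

Monthly rate r = 27.4%/12 = 2.28333% = 0.0228333.
Payoff takes n = ⌈−ln(1 − rB₀/P)/ln(1+r)⌉ = ⌈97.105⌉ = 98 payments; the last is $36.11.
Total paid = 97·$340.86 + $36.11 = $33,099.53.
Total interest = total paid − principal = $33,099.53 − $13,261.29 = $19,838.24.

$19,838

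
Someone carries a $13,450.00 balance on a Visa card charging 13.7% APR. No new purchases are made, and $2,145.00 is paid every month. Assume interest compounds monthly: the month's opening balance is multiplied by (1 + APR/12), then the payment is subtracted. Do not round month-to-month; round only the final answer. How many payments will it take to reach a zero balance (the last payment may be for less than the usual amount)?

Monthly rate r = 13.7%/12 = 1.14167% = 0.0114167.
Recurrence: B ← B·(1+r) − $2,145.00.
Month 1: interest $153.55; balance after payment $11,458.55.
Month 2: interest $130.82; balance after payment $9,444.37.
Closed form: n = −ln(1 − rB₀/P)/ln(1+r) = −ln(0.92841)/ln(1.01142) ≈ 6.543, so the balance reaches zero during payment 7.

7 payments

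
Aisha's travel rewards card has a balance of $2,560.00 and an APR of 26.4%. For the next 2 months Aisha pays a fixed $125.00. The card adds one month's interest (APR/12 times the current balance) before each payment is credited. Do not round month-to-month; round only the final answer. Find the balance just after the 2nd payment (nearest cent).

Monthly rate r = 26.4%/12 = 2.2% = 0.022.
Each month: B ← B·(1+r) − $125.00.
Month 1: interest $56.32; balance after payment $2,491.32.
Month 2: interest $54.81; balance after payment $2,421.13.

$2,421.13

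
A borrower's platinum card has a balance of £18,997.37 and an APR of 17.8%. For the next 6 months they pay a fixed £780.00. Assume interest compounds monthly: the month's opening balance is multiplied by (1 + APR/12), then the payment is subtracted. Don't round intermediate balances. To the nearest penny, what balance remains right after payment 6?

Monthly rate r = 17.8%/12 = 1.48333% = 0.0148333.
Each month: B ← B·(1+r) − £780.00.
Month 1: interest £281.79; balance after payment £18,499.16.
Month 2: interest £274.40; balance after payment £17,993.57.
Month 3: interest £266.90; balance after payment £17,480.47.
Month 4: interest £259.29; balance after payment £16,959.77.
Month 5: interest £251.57; balance after payment £16,431.34.
Month 6: interest £243.73; balance after payment £15,895.07.

£15,895.07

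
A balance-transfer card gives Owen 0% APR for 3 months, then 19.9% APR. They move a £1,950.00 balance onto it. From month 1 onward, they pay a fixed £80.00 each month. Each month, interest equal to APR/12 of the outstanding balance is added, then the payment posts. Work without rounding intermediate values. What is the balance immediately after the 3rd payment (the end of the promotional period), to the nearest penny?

£1,710.00

Promo months 1–3 at r₀ = 0%/12 = 0; months 4+ at r₁ = 19.9%/12 = 0.0165833.
After month 3 (no interest yet): B = £1,950.00 − 3·£80.00 = £1,710.00.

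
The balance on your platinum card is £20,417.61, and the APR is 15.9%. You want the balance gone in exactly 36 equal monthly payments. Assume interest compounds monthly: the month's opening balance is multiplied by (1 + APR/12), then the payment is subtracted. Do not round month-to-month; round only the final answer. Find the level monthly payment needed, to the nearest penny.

Monthly rate r = 15.9%/12 = 1.325% = 0.01325.
Level-payment amortization: P = B₀·r / (1 − (1+r)^(−n)) = 20417.61·0.01325 / (1 − 1.01325^(−36)).
Denominator 1 − (1+r)^(−36) = 0.377410269.
P = 270.533 / 0.377410269 ≈ 716.81.

£716.81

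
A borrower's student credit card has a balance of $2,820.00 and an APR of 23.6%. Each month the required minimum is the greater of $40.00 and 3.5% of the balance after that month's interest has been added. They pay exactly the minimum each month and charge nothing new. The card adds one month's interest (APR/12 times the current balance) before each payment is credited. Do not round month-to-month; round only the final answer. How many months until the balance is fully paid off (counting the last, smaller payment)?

Monthly rate r = 23.6%/12 = 1.96667% = 0.0196667.
While 3.5% of the post-interest balance exceeds $40.00, each month B ← (B·(1+r))·(1 − 0.035), i.e. B shrinks by the factor (1+r)·0.965 = 0.98398.
This holds for months 1–58. Entering month 59 the balance is $1,105.12; 3.5% of the post-interest balance is now below $40.00, so the flat $40.00 minimum applies from here.
From month 59 a fixed $40.00 at rate r clears $1,105.12 in 41 more payments. Total: 58 + 41 = 99 months.

99 months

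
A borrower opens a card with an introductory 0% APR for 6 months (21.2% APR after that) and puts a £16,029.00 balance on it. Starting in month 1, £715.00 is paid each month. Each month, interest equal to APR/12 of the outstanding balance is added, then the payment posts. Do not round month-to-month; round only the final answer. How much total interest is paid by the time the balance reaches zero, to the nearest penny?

Promo months 1–6 at r₀ = 0%/12 = 0; months 7+ at r₁ = 21.2%/12 = 0.0176667.
After month 6 (no interest yet): B = £16,029.00 − 6·£715.00 = £11,739.00.
Then at r₁ with £715.00/mo: n₂ = −ln(1 − r₁·B/P)/ln(1+r₁) ≈ 19.56 → 20 more payments.
Total paid = 25·£715.00 + £402.93 = £18,277.93; interest = £18,277.93 − £16,029.00 = £2,248.93.

£2,248.93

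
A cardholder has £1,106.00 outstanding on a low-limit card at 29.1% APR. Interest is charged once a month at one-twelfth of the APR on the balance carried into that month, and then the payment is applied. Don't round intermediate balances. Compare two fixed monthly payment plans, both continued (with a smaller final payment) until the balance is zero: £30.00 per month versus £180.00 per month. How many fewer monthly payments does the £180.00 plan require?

Monthly rate r = 29.1%/12 = 2.425% = 0.02425.
At £30.00/mo: n = ⌈−ln(1 − rB₀/P)/ln(1+r)⌉ = 94 payments (last £20.28); total interest = total paid − £1,106.00 = £1,704.28.
At £180.00/mo: 7 payments (last £132.51); total interest £106.51.
Payments saved = 94 − 7 = 87.

87 fewer payments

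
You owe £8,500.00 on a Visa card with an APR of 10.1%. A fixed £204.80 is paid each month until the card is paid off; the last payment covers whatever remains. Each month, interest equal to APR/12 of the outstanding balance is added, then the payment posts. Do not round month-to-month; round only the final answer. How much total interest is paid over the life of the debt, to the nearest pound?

£2,001

Monthly rate r = 10.1%/12 = 0.841667% = 0.00841667.
Payoff takes n = ⌈−ln(1 − rB₀/P)/ln(1+r)⌉ = ⌈51.273⌉ = 52 payments; the last is £56.14.
Total paid = 51·£204.80 + £56.14 = £10,500.94.
Total interest = total paid − principal = £10,500.94 − £8,500.00 = £2,000.94.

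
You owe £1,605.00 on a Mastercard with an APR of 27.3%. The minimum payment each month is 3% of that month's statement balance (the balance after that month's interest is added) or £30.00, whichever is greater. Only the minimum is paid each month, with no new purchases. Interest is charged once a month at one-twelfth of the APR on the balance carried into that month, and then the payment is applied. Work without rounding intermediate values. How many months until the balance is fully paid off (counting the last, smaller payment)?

123 months

Monthly rate r = 27.3%/12 = 2.275% = 0.02275.
While 3% of the post-interest balance exceeds £30.00, each month B ← (B·(1+r))·(1 − 0.03), i.e. B shrinks by the factor (1+r)·0.97 = 0.99207.
This holds for months 1–63. Entering month 64 the balance is £971.79; 3% of the post-interest balance is now below £30.00, so the flat £30.00 minimum applies from here.
From month 64 a fixed £30.00 at rate r clears £971.79 in 60 more payments. Total: 63 + 60 = 123 months.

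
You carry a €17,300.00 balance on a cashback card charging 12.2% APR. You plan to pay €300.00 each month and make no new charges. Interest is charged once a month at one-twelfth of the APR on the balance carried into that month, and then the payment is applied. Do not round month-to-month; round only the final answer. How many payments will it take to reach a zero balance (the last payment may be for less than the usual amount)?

88 months

Monthly rate r = 12.2%/12 = 1.01667% = 0.0101667.
Recurrence: B ← B·(1+r) − €300.00.
Month 1: interest €175.88; balance after payment €17,175.88.
Month 2: interest €174.62; balance after payment €17,050.50.
Closed form: n = −ln(1 − rB₀/P)/ln(1+r) = −ln(0.41372)/ln(1.01017) ≈ 87.250, so the balance reaches zero during payment 88.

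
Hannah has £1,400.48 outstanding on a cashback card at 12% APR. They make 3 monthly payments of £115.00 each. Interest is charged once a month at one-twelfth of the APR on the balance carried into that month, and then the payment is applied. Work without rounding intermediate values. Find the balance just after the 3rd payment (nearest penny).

Monthly rate r = 12%/12 = 1% = 0.01.
Each month: B ← B·(1+r) − £115.00.
Month 1: interest £14.00; balance after payment £1,299.48.
Month 2: interest £12.99; balance after payment £1,197.48.
Month 3: interest £11.97; balance after payment £1,094.45.

£1,094.45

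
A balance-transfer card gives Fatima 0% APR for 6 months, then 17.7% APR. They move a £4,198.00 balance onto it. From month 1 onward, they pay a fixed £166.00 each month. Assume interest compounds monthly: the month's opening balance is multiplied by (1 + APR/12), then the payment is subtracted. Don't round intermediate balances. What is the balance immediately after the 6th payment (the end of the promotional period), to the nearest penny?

£3,202.00

Promo months 1–6 at r₀ = 0%/12 = 0; months 7+ at r₁ = 17.7%/12 = 0.01475.
After month 6 (no interest yet): B = £4,198.00 − 6·£166.00 = £3,202.00.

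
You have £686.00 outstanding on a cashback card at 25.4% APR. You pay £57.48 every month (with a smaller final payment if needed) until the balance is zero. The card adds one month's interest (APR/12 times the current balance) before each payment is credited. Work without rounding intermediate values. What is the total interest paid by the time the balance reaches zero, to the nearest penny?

Monthly rate r = 25.4%/12 = 2.11667% = 0.0211667.
Payoff takes n = ⌈−ln(1 − rB₀/P)/ln(1+r)⌉ = ⌈13.901⌉ = 14 payments; the last is £51.87.
Total paid = 13·£57.48 + £51.87 = £799.11.
Total interest = total paid − principal = £799.11 − £686.00 = £113.11.

£113.11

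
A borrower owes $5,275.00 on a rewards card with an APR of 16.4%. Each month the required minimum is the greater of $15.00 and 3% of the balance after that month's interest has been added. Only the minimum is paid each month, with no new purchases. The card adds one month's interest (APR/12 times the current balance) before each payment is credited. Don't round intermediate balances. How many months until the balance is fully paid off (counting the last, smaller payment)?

Monthly rate r = 16.4%/12 = 1.36667% = 0.0136667.
While 3% of the post-interest balance exceeds $15.00, each month B ← (B·(1+r))·(1 − 0.03), i.e. B shrinks by the factor (1+r)·0.97 = 0.98326.
This holds for months 1–141. Entering month 142 the balance is $487.82; 3% of the post-interest balance is now below $15.00, so the flat $15.00 minimum applies from here.
From month 142 a fixed $15.00 at rate r clears $487.82 in 44 more payments. Total: 141 + 44 = 185 months.

185 months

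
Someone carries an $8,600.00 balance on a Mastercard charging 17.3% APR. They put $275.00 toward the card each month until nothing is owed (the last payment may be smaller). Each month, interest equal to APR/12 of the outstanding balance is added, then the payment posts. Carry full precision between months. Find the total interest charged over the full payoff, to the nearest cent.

$2,915.71

Monthly rate r = 17.3%/12 = 1.44167% = 0.0144167.
Payoff takes n = ⌈−ln(1 − rB₀/P)/ln(1+r)⌉ = ⌈41.875⌉ = 42 payments; the last is $240.71.
Total paid = 41·$275.00 + $240.71 = $11,515.71.
Total interest = total paid − principal = $11,515.71 − $8,600.00 = $2,915.71.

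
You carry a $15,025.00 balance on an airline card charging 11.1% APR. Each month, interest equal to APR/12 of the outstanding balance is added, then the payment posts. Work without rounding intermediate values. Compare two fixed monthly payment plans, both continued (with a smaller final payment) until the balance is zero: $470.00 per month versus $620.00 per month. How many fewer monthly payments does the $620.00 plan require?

11 fewer payments

Monthly rate r = 11.1%/12 = 0.925% = 0.00925.
At $470.00/mo: n = ⌈−ln(1 − rB₀/P)/ln(1+r)⌉ = 39 payments (last $34.52); total interest = total paid − $15,025.00 = $2,869.52.
At $620.00/mo: 28 payments (last $351.61); total interest $2,066.61.
Payments saved = 39 − 28 = 11.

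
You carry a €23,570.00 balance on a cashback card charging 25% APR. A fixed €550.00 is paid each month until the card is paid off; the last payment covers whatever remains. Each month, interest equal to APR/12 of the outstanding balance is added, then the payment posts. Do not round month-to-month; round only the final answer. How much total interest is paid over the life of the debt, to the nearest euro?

€35,997

Monthly rate r = 25%/12 = 2.08333% = 0.0208333.
Payoff takes n = ⌈−ln(1 − rB₀/P)/ln(1+r)⌉ = ⌈108.301⌉ = 109 payments; the last is €166.69.
Total paid = 108·€550.00 + €166.69 = €59,566.69.
Total interest = total paid − principal = €59,566.69 − €23,570.00 = €35,996.69.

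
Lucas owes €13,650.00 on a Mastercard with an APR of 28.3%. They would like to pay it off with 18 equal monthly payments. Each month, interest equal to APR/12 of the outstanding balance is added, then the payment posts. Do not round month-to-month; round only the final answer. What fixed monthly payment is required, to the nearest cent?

€939.42

Monthly rate r = 28.3%/12 = 2.35833% = 0.0235833.
Level-payment amortization: P = B₀·r / (1 − (1+r)^(−n)) = 13650.00·0.0235833 / (1 − 1.02358^(−18)).
Denominator 1 − (1+r)^(−18) = 0.342671753.
P = 321.913 / 0.342671753 ≈ 939.42.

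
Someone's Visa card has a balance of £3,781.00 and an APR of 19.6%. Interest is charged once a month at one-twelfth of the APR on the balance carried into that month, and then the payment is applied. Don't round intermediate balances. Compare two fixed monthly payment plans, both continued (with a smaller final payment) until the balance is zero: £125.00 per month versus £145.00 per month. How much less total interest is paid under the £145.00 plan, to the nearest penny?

£289.64

Monthly rate r = 19.6%/12 = 1.63333% = 0.0163333.
At £125.00/mo: n = ⌈−ln(1 − rB₀/P)/ln(1+r)⌉ = 43 payments (last £6.69); total interest = total paid − £3,781.00 = £1,475.69.
At £145.00/mo: 35 payments (last £37.05); total interest £1,186.05.
Interest saved = £1,475.69 − £1,186.05 = £289.64.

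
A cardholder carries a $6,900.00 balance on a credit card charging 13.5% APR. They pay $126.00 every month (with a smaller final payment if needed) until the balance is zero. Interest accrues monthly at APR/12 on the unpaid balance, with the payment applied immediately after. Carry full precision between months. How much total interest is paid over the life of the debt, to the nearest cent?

$3,882.12

Monthly rate r = 13.5%/12 = 1.125% = 0.01125.
Payoff takes n = ⌈−ln(1 − rB₀/P)/ln(1+r)⌉ = ⌈85.571⌉ = 86 payments; the last is $72.12.
Total paid = 85·$126.00 + $72.12 = $10,782.12.
Total interest = total paid − principal = $10,782.12 − $6,900.00 = $3,882.12.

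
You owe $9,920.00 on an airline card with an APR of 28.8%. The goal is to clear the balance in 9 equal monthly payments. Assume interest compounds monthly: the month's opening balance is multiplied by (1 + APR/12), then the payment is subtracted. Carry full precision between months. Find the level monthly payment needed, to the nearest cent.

Monthly rate r = 28.8%/12 = 2.4% = 0.024.
Level-payment amortization: P = B₀·r / (1 − (1+r)^(−n)) = 9920.00·0.024 / (1 − 1.024^(−9)).
Denominator 1 − (1+r)^(−9) = 0.192206433.
P = 238.08 / 0.192206433 ≈ 1238.67.

$1,238.67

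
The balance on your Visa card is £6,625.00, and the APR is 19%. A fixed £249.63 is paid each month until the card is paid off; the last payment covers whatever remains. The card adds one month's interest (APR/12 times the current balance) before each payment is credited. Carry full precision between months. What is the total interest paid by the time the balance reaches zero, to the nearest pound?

Monthly rate r = 19%/12 = 1.58333% = 0.0158333.
Payoff takes n = ⌈−ln(1 − rB₀/P)/ln(1+r)⌉ = ⌈34.698⌉ = 35 payments; the last is £174.65.
Total paid = 34·£249.63 + £174.65 = £8,662.07.
Total interest = total paid − principal = £8,662.07 − £6,625.00 = £2,037.07.

£2,037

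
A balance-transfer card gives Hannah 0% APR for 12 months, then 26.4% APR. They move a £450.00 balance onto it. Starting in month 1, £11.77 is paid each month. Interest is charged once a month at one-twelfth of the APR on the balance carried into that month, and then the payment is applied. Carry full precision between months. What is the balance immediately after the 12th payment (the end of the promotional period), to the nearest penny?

Promo months 1–12 at r₀ = 0%/12 = 0; months 13+ at r₁ = 26.4%/12 = 0.022.
After month 12 (no interest yet): B = £450.00 − 12·£11.77 = £308.76.

£308.76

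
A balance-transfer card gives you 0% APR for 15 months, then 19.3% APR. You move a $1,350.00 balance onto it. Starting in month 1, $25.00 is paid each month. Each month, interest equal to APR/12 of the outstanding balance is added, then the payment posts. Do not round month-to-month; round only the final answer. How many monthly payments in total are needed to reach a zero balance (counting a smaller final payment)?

Promo months 1–15 at r₀ = 0%/12 = 0; months 16+ at r₁ = 19.3%/12 = 0.0160833.
After month 15 (no interest yet): B = $1,350.00 − 15·$25.00 = $975.00.
Then at r₁ with $25.00/mo: n₂ = −ln(1 − r₁·B/P)/ln(1+r₁) ≈ 61.85 → 62 more payments.

77 months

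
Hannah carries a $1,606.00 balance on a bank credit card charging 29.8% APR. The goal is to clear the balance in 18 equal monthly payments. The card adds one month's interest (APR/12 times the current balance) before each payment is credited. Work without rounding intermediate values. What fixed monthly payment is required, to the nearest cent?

$111.73

Monthly rate r = 29.8%/12 = 2.48333% = 0.0248333.
Level-payment amortization: P = B₀·r / (1 − (1+r)^(−n)) = 1606.00·0.0248333 / (1 − 1.02483^(−18)).
Denominator 1 − (1+r)^(−18) = 0.356954606.
P = 39.8823 / 0.356954606 ≈ 111.73.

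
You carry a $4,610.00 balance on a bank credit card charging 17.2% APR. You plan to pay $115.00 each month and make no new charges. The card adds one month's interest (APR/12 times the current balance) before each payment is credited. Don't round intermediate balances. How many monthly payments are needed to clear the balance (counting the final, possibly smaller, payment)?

Monthly rate r = 17.2%/12 = 1.43333% = 0.0143333.
Recurrence: B ← B·(1+r) − $115.00.
Month 1: interest $66.08; balance after payment $4,561.08.
Month 2: interest $65.38; balance after payment $4,511.45.
Closed form: n = −ln(1 − rB₀/P)/ln(1+r) = −ln(0.42542)/ln(1.01433) ≈ 60.055, so the balance reaches zero during payment 61.

61 months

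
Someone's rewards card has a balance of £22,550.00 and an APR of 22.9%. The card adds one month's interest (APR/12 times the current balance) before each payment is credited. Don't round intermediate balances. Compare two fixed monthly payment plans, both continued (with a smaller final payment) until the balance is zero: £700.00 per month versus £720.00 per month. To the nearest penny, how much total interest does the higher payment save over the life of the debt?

Monthly rate r = 22.9%/12 = 1.90833% = 0.0190833.
At £700.00/mo: n = ⌈−ln(1 − rB₀/P)/ln(1+r)⌉ = 51 payments (last £323.87); total interest = total paid − £22,550.00 = £12,773.87.
At £720.00/mo: 49 payments (last £120.41); total interest £12,130.41.
Interest saved = £12,773.87 − £12,130.41 = £643.46.

£643.46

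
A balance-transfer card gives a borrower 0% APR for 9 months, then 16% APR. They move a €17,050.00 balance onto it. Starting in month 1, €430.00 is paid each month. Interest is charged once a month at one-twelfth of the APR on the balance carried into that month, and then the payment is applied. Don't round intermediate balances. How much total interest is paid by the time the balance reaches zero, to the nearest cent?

Promo months 1–9 at r₀ = 0%/12 = 0; months 10+ at r₁ = 16%/12 = 0.0133333.
After month 9 (no interest yet): B = €17,050.00 − 9·€430.00 = €13,180.00.
Then at r₁ with €430.00/mo: n₂ = −ln(1 − r₁·B/P)/ln(1+r₁) ≈ 39.67 → 40 more payments.
Total paid = 48·€430.00 + €287.55 = €20,927.55; interest = €20,927.55 − €17,050.00 = €3,877.55.

€3,877.55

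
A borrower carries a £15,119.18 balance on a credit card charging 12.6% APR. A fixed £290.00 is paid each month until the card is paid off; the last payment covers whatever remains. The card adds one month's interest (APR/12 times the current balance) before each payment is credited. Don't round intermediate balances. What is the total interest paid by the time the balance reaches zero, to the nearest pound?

Monthly rate r = 12.6%/12 = 1.05% = 0.0105.
Payoff takes n = ⌈−ln(1 − rB₀/P)/ln(1+r)⌉ = ⌈75.899⌉ = 76 payments; the last is £260.93.
Total paid = 75·£290.00 + £260.93 = £22,010.93.
Total interest = total paid − principal = £22,010.93 − £15,119.18 = £6,891.75.

£6,892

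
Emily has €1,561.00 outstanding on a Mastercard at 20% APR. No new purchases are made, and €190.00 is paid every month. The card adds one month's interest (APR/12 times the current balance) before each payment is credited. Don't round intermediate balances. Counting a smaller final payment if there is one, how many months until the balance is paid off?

Monthly rate r = 20%/12 = 1.66667% = 0.0166667.
Recurrence: B ← B·(1+r) − €190.00.
Month 1: interest €26.02; balance after payment €1,397.02.
Month 2: interest €23.28; balance after payment €1,230.30.
Closed form: n = −ln(1 − rB₀/P)/ln(1+r) = −ln(0.86307)/ln(1.01667) ≈ 8.909, so the balance reaches zero during payment 9.

9 payments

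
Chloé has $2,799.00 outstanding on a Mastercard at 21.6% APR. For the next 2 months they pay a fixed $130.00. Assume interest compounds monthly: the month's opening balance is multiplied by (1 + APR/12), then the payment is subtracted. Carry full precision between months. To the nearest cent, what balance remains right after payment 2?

$2,638.33

Monthly rate r = 21.6%/12 = 1.8% = 0.018.
Each month: B ← B·(1+r) − $130.00.
Month 1: interest $50.38; balance after payment $2,719.38.
Month 2: interest $48.95; balance after payment $2,638.33.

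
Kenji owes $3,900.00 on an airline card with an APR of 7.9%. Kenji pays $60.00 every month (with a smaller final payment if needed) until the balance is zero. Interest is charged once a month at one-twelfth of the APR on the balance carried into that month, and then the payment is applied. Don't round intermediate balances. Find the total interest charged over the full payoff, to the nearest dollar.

$1,207

Monthly rate r = 7.9%/12 = 0.658333% = 0.00658333.
Payoff takes n = ⌈−ln(1 − rB₀/P)/ln(1+r)⌉ = ⌈85.110⌉ = 86 payments; the last is $6.61.
Total paid = 85·$60.00 + $6.61 = $5,106.61.
Total interest = total paid − principal = $5,106.61 − $3,900.00 = $1,206.61.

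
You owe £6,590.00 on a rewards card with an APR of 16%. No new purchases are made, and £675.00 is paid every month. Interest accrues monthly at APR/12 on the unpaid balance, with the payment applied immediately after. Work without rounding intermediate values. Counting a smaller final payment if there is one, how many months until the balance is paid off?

11 payments

Monthly rate r = 16%/12 = 1.33333% = 0.0133333.
Recurrence: B ← B·(1+r) − £675.00.
Month 1: interest £87.87; balance after payment £6,002.87.
Month 2: interest £80.04; balance after payment £5,407.90.
Closed form: n = −ln(1 − rB₀/P)/ln(1+r) = −ln(0.86983)/ln(1.01333) ≈ 10.529, so the balance reaches zero during payment 11.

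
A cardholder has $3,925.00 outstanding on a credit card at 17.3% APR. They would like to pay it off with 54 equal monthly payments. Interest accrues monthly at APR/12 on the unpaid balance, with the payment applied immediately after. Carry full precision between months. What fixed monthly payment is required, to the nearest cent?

Monthly rate r = 17.3%/12 = 1.44167% = 0.0144167.
Level-payment amortization: P = B₀·r / (1 − (1+r)^(−n)) = 3925.00·0.0144167 / (1 − 1.01442^(−54)).
Denominator 1 − (1+r)^(−54) = 0.538346962.
P = 56.5854 / 0.538346962 ≈ 105.11.

$105.11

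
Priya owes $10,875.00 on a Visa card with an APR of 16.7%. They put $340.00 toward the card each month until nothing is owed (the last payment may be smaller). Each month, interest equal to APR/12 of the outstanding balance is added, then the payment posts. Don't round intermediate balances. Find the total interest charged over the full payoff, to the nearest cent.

$3,615.86

Monthly rate r = 16.7%/12 = 1.39167% = 0.0139167.
Payoff takes n = ⌈−ln(1 − rB₀/P)/ln(1+r)⌉ = ⌈42.619⌉ = 43 payments; the last is $210.86.
Total paid = 42·$340.00 + $210.86 = $14,490.86.
Total interest = total paid − principal = $14,490.86 − $10,875.00 = $3,615.86.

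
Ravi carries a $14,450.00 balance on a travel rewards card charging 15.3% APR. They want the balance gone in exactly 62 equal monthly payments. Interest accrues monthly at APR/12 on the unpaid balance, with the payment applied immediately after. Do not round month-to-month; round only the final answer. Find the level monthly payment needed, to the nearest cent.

Monthly rate r = 15.3%/12 = 1.275% = 0.01275.
Level-payment amortization: P = B₀·r / (1 − (1+r)^(−n)) = 14450.00·0.01275 / (1 − 1.01275^(−62)).
Denominator 1 − (1+r)^(−62) = 0.544109665.
P = 184.238 / 0.544109665 ≈ 338.60.

$338.60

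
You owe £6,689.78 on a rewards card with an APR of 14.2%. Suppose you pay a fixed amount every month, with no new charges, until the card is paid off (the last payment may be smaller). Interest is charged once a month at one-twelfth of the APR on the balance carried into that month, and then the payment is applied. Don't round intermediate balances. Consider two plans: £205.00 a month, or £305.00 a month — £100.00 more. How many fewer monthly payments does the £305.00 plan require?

Monthly rate r = 14.2%/12 = 1.18333% = 0.0118333.
At £205.00/mo: n = ⌈−ln(1 − rB₀/P)/ln(1+r)⌉ = 42 payments (last £99.62); total interest = total paid − £6,689.78 = £1,814.84.
At £305.00/mo: 26 payments (last £166.35); total interest £1,101.57.
Payments saved = 42 − 26 = 16.

16 fewer payments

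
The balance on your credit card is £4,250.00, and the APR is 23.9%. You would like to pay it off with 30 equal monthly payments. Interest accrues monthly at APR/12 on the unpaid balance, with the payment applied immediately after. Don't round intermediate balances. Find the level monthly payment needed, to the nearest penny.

Monthly rate r = 23.9%/12 = 1.99167% = 0.0199167.
Level-payment amortization: P = B₀·r / (1 − (1+r)^(−n)) = 4250.00·0.0199167 / (1 − 1.01992^(−30)).
Denominator 1 − (1+r)^(−30) = 0.446574281.
P = 84.6458 / 0.446574281 ≈ 189.54.

£189.54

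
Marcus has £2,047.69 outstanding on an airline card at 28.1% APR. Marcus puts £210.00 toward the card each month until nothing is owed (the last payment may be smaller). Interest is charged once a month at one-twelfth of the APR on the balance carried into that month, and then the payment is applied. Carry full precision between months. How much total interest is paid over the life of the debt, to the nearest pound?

£304

Monthly rate r = 28.1%/12 = 2.34167% = 0.0234167.
Payoff takes n = ⌈−ln(1 − rB₀/P)/ln(1+r)⌉ = ⌈11.198⌉ = 12 payments; the last is £42.02.
Total paid = 11·£210.00 + £42.02 = £2,352.02.
Total interest = total paid − principal = £2,352.02 − £2,047.69 = £304.33.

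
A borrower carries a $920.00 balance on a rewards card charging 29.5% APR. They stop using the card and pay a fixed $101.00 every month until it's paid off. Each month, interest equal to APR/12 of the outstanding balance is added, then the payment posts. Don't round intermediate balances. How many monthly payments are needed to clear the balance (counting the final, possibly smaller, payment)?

Monthly rate r = 29.5%/12 = 2.45833% = 0.0245833.
Recurrence: B ← B·(1+r) − $101.00.
Month 1: interest $22.62; balance after payment $841.62.
Month 2: interest $20.69; balance after payment $761.31.
Closed form: n = −ln(1 − rB₀/P)/ln(1+r) = −ln(0.77607)/ln(1.02458) ≈ 10.438, so the balance reaches zero during payment 11.

11 months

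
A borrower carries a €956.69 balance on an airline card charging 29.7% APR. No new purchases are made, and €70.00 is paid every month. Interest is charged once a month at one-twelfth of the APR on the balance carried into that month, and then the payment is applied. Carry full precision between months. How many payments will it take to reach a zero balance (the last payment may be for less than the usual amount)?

Monthly rate r = 29.7%/12 = 2.475% = 0.02475.
Recurrence: B ← B·(1+r) − €70.00.
Month 1: interest €23.68; balance after payment €910.37.
Month 2: interest €22.53; balance after payment €862.90.
Closed form: n = −ln(1 − rB₀/P)/ln(1+r) = −ln(0.66174)/ln(1.02475) ≈ 16.888, so the balance reaches zero during payment 17.

17 months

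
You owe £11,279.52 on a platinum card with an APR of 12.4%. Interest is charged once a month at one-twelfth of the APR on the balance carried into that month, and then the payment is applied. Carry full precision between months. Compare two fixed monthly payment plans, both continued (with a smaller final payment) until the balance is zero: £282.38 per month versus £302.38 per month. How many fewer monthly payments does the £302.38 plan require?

4 fewer payments

Monthly rate r = 12.4%/12 = 1.03333% = 0.0103333.
At £282.38/mo: n = ⌈−ln(1 − rB₀/P)/ln(1+r)⌉ = 52 payments (last £220.68); total interest = total paid − £11,279.52 = £3,342.54.
At £302.38/mo: 48 payments (last £109.33); total interest £3,041.67.
Payments saved = 52 − 48 = 4.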